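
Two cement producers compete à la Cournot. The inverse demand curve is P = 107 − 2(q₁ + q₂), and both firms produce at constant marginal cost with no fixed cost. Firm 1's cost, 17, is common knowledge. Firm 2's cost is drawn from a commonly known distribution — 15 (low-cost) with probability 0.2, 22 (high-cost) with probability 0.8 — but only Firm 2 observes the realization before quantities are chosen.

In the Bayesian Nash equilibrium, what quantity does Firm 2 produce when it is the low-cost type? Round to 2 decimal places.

15.20

Firm 2 with cost c maximizes (107 − 2(q₁+q₂) − c)·q₂, giving q₂(c) = (107 − c − 2q₁)/4.
E[c₂] = 0.2·15 + 0.8·22 = 20.6
Firm 1's FOC against E[q₂] yields q₁ = (107 − 2·17 + E[c₂])/6 = (107 − 34 + 20.6)/6 = 15.6.
q₂(low-cost) = (107 − 15 − 2·15.6)/4 = 15.2.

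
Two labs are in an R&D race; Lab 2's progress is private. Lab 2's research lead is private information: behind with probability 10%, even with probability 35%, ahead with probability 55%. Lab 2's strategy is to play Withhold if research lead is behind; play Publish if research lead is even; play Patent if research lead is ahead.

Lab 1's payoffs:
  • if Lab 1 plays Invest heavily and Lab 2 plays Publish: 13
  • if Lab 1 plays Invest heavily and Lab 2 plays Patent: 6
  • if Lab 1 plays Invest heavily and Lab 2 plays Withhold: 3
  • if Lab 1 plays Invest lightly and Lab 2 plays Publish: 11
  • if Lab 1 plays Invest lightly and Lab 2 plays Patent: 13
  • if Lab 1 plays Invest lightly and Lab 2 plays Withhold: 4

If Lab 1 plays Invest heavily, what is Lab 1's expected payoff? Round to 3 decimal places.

8.150

E[Invest heavily] = 0.1·3 + 0.35·13 + 0.55·6 = 0.3 + 4.55 + 3.3 = 8.15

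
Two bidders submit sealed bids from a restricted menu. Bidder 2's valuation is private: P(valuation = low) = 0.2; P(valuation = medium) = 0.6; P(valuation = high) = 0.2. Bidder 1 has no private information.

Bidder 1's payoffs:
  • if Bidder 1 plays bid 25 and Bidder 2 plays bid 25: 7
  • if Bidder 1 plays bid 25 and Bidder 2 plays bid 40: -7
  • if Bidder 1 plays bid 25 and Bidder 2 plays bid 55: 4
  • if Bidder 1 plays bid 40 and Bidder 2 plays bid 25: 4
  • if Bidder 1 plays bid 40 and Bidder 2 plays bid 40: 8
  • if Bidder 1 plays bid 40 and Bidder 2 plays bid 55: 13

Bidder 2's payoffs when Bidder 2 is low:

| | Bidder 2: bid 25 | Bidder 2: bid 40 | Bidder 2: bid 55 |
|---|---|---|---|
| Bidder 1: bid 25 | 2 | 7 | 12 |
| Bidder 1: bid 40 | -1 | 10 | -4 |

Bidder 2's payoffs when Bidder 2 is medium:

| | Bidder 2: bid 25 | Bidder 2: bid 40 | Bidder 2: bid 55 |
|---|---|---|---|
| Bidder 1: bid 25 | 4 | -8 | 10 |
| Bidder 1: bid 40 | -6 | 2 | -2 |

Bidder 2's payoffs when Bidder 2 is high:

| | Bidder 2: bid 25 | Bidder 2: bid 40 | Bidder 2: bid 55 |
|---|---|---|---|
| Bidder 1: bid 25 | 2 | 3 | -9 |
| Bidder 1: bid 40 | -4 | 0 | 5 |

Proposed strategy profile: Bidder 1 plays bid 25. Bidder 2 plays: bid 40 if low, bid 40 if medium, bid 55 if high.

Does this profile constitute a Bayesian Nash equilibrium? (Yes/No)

Bidder 1 plays bid 25: E[bid 25] = 0.2·(-7) + 0.6·(-7) + 0.2·(4) = -4.8; E[bid 40] = 9. Not best-responding. ✗
Bidder 2 (valuation low), facing bid 25: bid 25 gives 2, bid 40 gives 7, bid 55 gives 12. Proposed bid 40 is not best — profitable deviation exists. ✗
Bidder 2 (valuation medium), facing bid 25: bid 25 gives 4, bid 40 gives -8, bid 55 gives 10. Proposed bid 40 is not best — profitable deviation exists. ✗
Bidder 2 (valuation high), facing bid 25: bid 25 gives 2, bid 40 gives 3, bid 55 gives -9. Proposed bid 55 is not best — profitable deviation exists. ✗

No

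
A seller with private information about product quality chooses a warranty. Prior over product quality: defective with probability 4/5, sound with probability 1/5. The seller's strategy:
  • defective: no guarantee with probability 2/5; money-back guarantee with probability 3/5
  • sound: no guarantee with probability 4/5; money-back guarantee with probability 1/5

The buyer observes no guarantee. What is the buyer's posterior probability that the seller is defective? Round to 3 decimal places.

P(no guarantee) = (4/5)·(2/5) + (1/5)·(4/5) = 12/25
P(defective | no guarantee) = ((4/5)·(2/5)) / (12/25) = (8/25) / (12/25) = 2/3

0.667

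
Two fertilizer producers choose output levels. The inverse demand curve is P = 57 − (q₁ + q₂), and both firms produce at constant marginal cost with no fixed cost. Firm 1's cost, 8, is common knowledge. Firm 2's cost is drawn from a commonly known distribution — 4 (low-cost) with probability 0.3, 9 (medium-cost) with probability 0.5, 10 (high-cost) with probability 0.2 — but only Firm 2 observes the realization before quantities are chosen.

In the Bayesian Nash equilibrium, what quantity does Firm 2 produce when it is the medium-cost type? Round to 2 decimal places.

Type-c best response for Firm 2: q₂(c) = (57 − c)/2 − q₁/2.
Firm 1 maximizes expected profit; its first-order condition is 57 − 2q₁ − E[q₂] − 8 = 0.
Substituting E[q₂] and solving: E[c₂] = 7.7, so q₁ = (57 − 2·8 + 7.7)/3 = 16.2333.
q₂(medium-cost) = (57 − 9 − 16.2333)/2 = 15.8833.

15.88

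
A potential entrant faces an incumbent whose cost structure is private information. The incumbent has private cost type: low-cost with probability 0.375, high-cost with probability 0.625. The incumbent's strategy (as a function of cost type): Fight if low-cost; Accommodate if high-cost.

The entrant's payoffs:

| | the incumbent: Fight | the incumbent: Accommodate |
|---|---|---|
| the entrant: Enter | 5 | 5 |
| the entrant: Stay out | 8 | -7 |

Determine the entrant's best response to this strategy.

Enter

E[Enter] = 0.375·(5) + 0.625·(5) = 5
E[Stay out] = 0.375·(8) + 0.625·(-7) = -1.375
Best response: Enter (5 is the largest).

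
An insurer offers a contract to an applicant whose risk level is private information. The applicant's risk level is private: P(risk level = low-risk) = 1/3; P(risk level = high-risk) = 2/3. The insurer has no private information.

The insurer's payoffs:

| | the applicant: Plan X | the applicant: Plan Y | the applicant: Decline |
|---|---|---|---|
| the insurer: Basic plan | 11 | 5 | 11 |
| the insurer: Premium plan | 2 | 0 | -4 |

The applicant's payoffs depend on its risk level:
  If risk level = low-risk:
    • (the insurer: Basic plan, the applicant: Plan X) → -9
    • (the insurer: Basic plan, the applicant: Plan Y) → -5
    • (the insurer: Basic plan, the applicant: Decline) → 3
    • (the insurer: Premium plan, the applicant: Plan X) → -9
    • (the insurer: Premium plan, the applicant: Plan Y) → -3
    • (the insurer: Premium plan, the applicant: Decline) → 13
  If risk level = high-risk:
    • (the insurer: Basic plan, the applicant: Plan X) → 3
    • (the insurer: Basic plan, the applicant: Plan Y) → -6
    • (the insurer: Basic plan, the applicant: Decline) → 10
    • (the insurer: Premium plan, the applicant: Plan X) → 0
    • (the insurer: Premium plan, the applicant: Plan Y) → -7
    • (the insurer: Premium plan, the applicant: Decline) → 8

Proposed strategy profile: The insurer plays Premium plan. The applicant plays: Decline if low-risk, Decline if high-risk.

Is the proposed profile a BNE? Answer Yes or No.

A profile is a BNE iff every type of every player is best-responding given beliefs about the other side.
The insurer plays Premium plan: E[Premium plan] = 1/3·(-4) + 2/3·(-4) = -4; E[Basic plan] = 11. Not best-responding. ✗
The applicant (risk level low-risk), facing Premium plan: Plan X gives -9, Plan Y gives -3, Decline gives 13. Proposed Decline is best. ✓
The applicant (risk level high-risk), facing Premium plan: Plan X gives 0, Plan Y gives -7, Decline gives 8. Proposed Decline is best. ✓

No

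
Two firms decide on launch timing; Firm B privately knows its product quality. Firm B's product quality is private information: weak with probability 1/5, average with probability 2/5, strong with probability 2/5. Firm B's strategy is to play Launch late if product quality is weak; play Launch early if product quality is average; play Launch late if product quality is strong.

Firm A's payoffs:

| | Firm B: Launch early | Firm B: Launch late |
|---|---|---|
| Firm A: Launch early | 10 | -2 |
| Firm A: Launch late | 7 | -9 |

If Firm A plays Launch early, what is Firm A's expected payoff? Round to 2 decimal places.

2.80

E[Launch early] = 1/5·(-2) + 2/5·10 + 2/5·(-2) = (-2/5) + 4 + (-4/5) = 14/5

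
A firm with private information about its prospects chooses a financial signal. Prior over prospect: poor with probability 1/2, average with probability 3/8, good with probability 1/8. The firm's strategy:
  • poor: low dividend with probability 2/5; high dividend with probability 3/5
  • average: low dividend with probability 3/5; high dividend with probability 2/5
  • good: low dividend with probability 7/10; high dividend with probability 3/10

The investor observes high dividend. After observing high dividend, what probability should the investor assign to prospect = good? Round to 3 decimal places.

0.077

Apply Bayes' rule using the sender's strategy as the likelihood.
P(high dividend) = (1/2)·(3/5) + (3/8)·(2/5) + (1/8)·(3/10) = 39/80
P(good | high dividend) = ((1/8)·(3/10)) / (39/80) = (3/80) / (39/80) = 1/13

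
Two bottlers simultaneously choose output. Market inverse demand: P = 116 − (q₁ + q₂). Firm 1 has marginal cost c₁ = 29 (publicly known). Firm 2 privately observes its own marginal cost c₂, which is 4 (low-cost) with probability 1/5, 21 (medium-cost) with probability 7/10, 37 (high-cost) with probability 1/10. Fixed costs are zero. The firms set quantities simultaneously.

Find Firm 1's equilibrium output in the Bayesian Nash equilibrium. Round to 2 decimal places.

Firm 2 with cost c maximizes (116 − (q₁+q₂) − c)·q₂, giving q₂(c) = (116 − c − q₁)/2.
E[c₂] = 1/5·4 + 7/10·21 + 1/10·37 = 19.2
Firm 1's FOC against E[q₂] yields q₁ = (116 − 2·29 + E[c₂])/3 = (116 − 58 + 19.2)/3 = 25.7333.

25.73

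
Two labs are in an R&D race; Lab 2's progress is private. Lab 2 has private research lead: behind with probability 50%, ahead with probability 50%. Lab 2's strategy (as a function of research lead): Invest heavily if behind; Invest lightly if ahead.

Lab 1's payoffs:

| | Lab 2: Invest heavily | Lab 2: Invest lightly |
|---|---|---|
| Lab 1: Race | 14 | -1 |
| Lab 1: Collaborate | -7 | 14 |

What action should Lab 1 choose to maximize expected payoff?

Compute Lab 1's expected payoff for each action, taking the expectation over Lab 2's type.
E[Race] = 0.5·(14) + 0.5·(-1) = 6.5
E[Collaborate] = 0.5·(-7) + 0.5·(14) = 3.5
Best response: Race (6.5 is the largest).

Race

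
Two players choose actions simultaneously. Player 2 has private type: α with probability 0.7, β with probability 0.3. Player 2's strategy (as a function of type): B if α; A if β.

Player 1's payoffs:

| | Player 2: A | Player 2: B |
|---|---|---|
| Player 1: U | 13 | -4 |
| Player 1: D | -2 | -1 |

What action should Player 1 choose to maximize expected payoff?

U

E[U] = 0.7·(-4) + 0.3·(13) = 1.1
E[D] = 0.7·(-1) + 0.3·(-2) = -1.3
Best response: U (1.1 is the largest).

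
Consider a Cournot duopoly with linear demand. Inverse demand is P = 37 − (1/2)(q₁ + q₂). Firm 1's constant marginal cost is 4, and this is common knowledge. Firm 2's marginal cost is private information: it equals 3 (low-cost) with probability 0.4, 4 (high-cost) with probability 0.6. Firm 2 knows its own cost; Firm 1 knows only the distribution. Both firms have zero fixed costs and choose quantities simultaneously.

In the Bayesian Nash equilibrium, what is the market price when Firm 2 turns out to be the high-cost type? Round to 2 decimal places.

Type-c best response for Firm 2: q₂(c) = (37 − c) − q₁/2.
Firm 1 maximizes expected profit; its first-order condition is 37 − q₁ − (1/2)E[q₂] − 4 = 0.
Substituting E[q₂] and solving: E[c₂] = 3.6, so q₁ = (37 − 2·4 + 3.6)/(3/2) = 21.7333.
q₂(high-cost) = 22.1333, so P = 37 − (1/2)·(21.7333 + 22.1333) = 15.0667.

15.07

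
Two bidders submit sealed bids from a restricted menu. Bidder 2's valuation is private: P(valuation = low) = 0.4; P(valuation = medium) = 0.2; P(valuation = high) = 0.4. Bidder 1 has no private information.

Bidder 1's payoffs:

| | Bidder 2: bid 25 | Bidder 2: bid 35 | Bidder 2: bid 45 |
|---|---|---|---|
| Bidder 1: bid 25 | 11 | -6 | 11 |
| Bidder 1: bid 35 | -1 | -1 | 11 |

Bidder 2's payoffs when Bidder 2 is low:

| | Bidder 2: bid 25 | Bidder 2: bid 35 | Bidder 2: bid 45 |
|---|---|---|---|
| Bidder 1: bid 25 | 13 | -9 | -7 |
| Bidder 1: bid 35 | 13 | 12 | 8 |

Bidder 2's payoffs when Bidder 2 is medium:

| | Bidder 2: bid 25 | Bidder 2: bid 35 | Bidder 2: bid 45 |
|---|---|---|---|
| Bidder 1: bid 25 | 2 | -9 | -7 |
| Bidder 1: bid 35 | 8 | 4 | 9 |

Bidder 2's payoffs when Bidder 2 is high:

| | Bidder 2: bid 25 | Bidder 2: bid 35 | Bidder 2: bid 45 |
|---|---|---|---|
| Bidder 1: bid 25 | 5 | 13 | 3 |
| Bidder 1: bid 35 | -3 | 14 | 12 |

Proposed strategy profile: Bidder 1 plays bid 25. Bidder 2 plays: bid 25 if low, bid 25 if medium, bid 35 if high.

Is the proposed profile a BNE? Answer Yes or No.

Bidder 1 plays bid 25: E[bid 25] = 0.4·(11) + 0.2·(11) + 0.4·(-6) = 4.2; E[bid 35] = -1. Best-responding. ✓
Bidder 2 (valuation low), facing bid 25: bid 25 gives 13, bid 35 gives -9, bid 45 gives -7. Proposed bid 25 is best. ✓
Bidder 2 (valuation medium), facing bid 25: bid 25 gives 2, bid 35 gives -9, bid 45 gives -7. Proposed bid 25 is best. ✓
Bidder 2 (valuation high), facing bid 25: bid 25 gives 5, bid 35 gives 13, bid 45 gives 3. Proposed bid 35 is best. ✓

Yes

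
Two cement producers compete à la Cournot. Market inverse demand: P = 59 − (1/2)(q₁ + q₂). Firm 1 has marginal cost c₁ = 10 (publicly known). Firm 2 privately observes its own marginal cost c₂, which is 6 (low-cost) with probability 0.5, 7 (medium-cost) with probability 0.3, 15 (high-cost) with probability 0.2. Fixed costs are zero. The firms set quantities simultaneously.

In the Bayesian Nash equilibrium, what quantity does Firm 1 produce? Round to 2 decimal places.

31.40

Type-c best response for Firm 2: q₂(c) = (59 − c) − q₁/2.
Firm 1 maximizes expected profit; its first-order condition is 59 − q₁ − (1/2)E[q₂] − 10 = 0.
Substituting E[q₂] and solving: E[c₂] = 8.1, so q₁ = (59 − 2·10 + 8.1)/(3/2) = 31.4.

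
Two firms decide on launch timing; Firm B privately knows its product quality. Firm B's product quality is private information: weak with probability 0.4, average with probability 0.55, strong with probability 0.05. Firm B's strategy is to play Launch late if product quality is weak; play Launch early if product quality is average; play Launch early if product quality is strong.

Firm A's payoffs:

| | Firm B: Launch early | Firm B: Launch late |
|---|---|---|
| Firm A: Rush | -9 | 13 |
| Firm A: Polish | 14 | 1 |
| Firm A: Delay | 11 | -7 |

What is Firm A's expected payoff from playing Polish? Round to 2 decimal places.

8.80

E[Polish] = 0.4·1 + 0.55·14 + 0.05·14 = 0.4 + 7.7 + 0.7 = 8.8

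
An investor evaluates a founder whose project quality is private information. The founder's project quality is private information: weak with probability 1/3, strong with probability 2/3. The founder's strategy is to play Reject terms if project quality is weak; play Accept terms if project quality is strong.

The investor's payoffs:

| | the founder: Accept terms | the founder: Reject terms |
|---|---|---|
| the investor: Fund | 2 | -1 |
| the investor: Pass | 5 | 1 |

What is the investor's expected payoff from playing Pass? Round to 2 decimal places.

3.67

Take the expectation over the founder's project quality, weighting each type's action by its prior probability.
E[Pass] = 1/3·1 + 2/3·5 = 1/3 + 10/3 = 11/3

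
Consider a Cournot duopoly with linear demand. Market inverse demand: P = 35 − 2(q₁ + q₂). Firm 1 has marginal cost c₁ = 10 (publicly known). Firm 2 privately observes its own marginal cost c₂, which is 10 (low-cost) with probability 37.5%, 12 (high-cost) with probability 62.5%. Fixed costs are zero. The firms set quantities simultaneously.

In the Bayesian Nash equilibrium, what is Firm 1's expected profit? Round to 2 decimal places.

38.28

Type-c best response for Firm 2: q₂(c) = (35 − c)/4 − q₁/2.
Firm 1 maximizes expected profit; its first-order condition is 35 − 4q₁ − 2E[q₂] − 10 = 0.
Substituting E[q₂] and solving: E[c₂] = 11.25, so q₁ = (35 − 2·10 + 11.25)/6 = 4.375.
E[P] = 35 − 2·(q₁ + E[q₂]) = 18.75; Firm 1's expected profit = (E[P] − 10)·q₁ = (18.75 − 10)·4.375 = 38.2812.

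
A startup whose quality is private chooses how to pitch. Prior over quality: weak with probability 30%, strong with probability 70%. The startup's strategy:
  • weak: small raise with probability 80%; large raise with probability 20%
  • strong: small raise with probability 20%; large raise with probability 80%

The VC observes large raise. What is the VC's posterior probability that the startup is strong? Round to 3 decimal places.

P(large raise) = 0.3·0.2 + 0.7·0.8 = 0.62
P(strong | large raise) = (0.7·0.8) / 0.62 = 0.56 / 0.62 = 0.903226

0.903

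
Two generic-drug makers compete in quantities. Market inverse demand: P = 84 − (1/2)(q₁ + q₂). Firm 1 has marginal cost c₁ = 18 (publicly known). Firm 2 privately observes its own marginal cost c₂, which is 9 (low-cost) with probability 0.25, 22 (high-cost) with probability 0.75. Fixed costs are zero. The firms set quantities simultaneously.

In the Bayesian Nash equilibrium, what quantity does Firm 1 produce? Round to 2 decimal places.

Type-c best response for Firm 2: q₂(c) = (84 − c) − q₁/2.
Firm 1 maximizes expected profit; its first-order condition is 84 − q₁ − (1/2)E[q₂] − 18 = 0.
Substituting E[q₂] and solving: E[c₂] = 18.75, so q₁ = (84 − 2·18 + 18.75)/(3/2) = 44.5.

44.50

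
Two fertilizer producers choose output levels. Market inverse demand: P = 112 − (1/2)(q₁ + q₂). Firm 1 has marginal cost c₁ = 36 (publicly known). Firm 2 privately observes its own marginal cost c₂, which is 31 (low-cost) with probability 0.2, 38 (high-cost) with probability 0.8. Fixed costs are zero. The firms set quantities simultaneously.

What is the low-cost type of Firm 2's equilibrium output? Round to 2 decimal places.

55.47

Each type of Firm 2 best-responds to q₁; Firm 1 best-responds to the expected q₂ over Firm 2's types.
Firm 2 with cost c maximizes (112 − (1/2)(q₁+q₂) − c)·q₂, giving q₂(c) = (112 − c − (1/2)q₁).
E[c₂] = 0.2·31 + 0.8·38 = 36.6
Firm 1's FOC against E[q₂] yields q₁ = (112 − 2·36 + E[c₂])/(3/2) = (112 − 72 + 36.6)/(3/2) = 51.0667.
q₂(low-cost) = (112 − 31 − (1/2)·51.0667) = 55.4667.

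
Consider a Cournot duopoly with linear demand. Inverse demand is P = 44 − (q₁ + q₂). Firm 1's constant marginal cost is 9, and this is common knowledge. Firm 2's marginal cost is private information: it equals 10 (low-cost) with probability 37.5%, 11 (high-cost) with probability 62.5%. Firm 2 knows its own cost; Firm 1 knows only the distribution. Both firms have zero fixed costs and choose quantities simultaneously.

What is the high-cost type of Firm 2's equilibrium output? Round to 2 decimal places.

Firm 2 with cost c maximizes (44 − (q₁+q₂) − c)·q₂, giving q₂(c) = (44 − c − q₁)/2.
E[c₂] = 0.375·10 + 0.625·11 = 10.625
Firm 1's FOC against E[q₂] yields q₁ = (44 − 2·9 + E[c₂])/3 = (44 − 18 + 10.625)/3 = 12.2083.
q₂(high-cost) = (44 − 11 − 12.2083)/2 = 10.3958.

10.40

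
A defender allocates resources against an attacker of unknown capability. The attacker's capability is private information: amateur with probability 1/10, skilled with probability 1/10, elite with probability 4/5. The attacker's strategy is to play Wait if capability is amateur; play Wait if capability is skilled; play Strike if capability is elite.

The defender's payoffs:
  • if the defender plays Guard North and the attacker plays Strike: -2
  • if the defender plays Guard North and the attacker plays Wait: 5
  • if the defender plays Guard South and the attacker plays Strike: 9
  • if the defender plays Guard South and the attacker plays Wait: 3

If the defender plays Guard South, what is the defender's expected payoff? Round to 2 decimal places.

E[Guard South] = 1/10·3 + 1/10·3 + 4/5·9 = 3/10 + 3/10 + 36/5 = 39/5

7.80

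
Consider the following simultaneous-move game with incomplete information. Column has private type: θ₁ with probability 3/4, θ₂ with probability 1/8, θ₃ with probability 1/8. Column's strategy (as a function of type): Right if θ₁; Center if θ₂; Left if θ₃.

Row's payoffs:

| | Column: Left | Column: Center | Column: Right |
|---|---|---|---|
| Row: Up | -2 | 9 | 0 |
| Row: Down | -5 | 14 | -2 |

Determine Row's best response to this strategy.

E[Up] = 3/4·(0) + 1/8·(9) + 1/8·(-2) = 7/8
E[Down] = 3/4·(-2) + 1/8·(14) + 1/8·(-5) = -3/8
Best response: Up (7/8 is the largest).

Up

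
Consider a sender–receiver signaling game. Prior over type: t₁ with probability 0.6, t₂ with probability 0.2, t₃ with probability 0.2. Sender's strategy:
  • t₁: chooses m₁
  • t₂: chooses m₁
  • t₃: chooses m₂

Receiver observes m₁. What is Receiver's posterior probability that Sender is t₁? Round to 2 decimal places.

P(m₁) = 0.6·1 + 0.2·1 + 0.2·0 = 0.8
P(t₁ | m₁) = (0.6·1) / 0.8 = 0.6 / 0.8 = 0.75

0.75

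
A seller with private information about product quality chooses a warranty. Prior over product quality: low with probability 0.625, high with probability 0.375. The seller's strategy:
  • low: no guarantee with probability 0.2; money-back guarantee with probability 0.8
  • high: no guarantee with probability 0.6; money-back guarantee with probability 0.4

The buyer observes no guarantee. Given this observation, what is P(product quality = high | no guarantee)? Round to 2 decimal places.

Apply Bayes' rule using the sender's strategy as the likelihood.
P(no guarantee) = 0.625·0.2 + 0.375·0.6 = 0.35
P(high | no guarantee) = (0.375·0.6) / 0.35 = 0.225 / 0.35 = 0.642857

0.64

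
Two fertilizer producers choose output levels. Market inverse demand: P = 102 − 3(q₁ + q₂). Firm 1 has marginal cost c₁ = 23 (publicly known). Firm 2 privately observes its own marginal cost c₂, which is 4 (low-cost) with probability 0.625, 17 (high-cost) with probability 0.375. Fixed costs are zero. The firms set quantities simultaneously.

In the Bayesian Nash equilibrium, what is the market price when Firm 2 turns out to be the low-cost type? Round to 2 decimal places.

Type-c best response for Firm 2: q₂(c) = (102 − c)/6 − q₁/2.
Firm 1 maximizes expected profit; its first-order condition is 102 − 6q₁ − 3E[q₂] − 23 = 0.
Substituting E[q₂] and solving: E[c₂] = 8.875, so q₁ = (102 − 2·23 + 8.875)/9 = 7.20833.
q₂(low-cost) = 12.7292, so P = 102 − 3·(7.20833 + 12.7292) = 42.1875.

42.19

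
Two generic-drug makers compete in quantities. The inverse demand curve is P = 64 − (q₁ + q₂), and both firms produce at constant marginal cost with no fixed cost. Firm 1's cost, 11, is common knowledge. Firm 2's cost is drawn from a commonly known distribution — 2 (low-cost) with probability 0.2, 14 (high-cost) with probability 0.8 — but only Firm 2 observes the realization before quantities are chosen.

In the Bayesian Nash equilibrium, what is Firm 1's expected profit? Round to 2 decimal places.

319.22

Type-c best response for Firm 2: q₂(c) = (64 − c)/2 − q₁/2.
Firm 1 maximizes expected profit; its first-order condition is 64 − 2q₁ − E[q₂] − 11 = 0.
Substituting E[q₂] and solving: E[c₂] = 11.6, so q₁ = (64 − 2·11 + 11.6)/3 = 17.8667.
E[P] = 64 − (q₁ + E[q₂]) = 28.8667; Firm 1's expected profit = (E[P] − 11)·q₁ = (28.8667 − 11)·17.8667 = 319.218.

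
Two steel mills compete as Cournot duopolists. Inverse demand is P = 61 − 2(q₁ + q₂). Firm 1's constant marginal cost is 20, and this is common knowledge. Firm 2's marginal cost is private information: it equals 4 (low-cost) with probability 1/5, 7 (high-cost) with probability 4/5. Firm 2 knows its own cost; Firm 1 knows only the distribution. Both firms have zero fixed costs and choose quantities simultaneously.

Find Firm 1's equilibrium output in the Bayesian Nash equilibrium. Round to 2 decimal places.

4.57

Firm 2 with cost c maximizes (61 − 2(q₁+q₂) − c)·q₂, giving q₂(c) = (61 − c − 2q₁)/4.
E[c₂] = 1/5·4 + 4/5·7 = 6.4
Firm 1's FOC against E[q₂] yields q₁ = (61 − 2·20 + E[c₂])/6 = (61 − 40 + 6.4)/6 = 4.56667.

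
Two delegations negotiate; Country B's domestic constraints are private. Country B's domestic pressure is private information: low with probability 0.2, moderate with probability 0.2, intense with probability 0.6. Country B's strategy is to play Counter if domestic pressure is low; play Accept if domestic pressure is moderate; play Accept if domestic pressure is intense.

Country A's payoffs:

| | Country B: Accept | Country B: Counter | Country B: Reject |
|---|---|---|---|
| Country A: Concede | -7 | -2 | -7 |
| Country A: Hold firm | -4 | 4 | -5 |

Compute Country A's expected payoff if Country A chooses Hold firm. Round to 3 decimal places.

-2.400

Take the expectation over Country B's domestic pressure, weighting each type's action by its prior probability.
E[Hold firm] = 0.2·4 + 0.2·(-4) + 0.6·(-4) = 0.8 + (-0.8) + (-2.4) = -2.4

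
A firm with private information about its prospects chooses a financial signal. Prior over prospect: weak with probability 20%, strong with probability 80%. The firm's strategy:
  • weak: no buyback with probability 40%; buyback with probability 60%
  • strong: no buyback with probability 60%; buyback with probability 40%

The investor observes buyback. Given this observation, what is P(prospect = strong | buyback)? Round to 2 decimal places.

P(buyback) = 0.2·0.6 + 0.8·0.4 = 0.44
P(strong | buyback) = (0.8·0.4) / 0.44 = 0.32 / 0.44 = 0.727273

0.73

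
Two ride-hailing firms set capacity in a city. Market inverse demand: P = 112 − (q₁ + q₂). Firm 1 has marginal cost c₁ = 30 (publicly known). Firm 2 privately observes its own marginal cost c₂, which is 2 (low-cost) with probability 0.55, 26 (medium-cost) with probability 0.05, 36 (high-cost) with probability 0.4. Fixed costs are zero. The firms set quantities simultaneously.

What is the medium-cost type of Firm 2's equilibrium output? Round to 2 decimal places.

31.53

Firm 2 with cost c maximizes (112 − (q₁+q₂) − c)·q₂, giving q₂(c) = (112 − c − q₁)/2.
E[c₂] = 0.55·2 + 0.05·26 + 0.4·36 = 16.8
Firm 1's FOC against E[q₂] yields q₁ = (112 − 2·30 + E[c₂])/3 = (112 − 60 + 16.8)/3 = 22.9333.
q₂(medium-cost) = (112 − 26 − 22.9333)/2 = 31.5333.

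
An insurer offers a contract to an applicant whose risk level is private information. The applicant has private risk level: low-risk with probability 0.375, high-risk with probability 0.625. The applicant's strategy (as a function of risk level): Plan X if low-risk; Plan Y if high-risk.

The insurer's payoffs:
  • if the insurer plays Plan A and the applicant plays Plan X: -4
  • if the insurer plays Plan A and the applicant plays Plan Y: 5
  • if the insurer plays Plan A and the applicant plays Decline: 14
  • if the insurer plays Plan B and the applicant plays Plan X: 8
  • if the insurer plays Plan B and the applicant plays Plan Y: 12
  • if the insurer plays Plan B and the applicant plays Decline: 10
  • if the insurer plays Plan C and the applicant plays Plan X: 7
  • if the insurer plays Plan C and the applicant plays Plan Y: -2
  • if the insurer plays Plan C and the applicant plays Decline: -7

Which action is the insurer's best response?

E[Plan A] = 0.375·(-4) + 0.625·(5) = 1.625
E[Plan B] = 0.375·(8) + 0.625·(12) = 10.5
E[Plan C] = 0.375·(7) + 0.625·(-2) = 1.375
Best response: Plan B (10.5 is the largest).

Plan B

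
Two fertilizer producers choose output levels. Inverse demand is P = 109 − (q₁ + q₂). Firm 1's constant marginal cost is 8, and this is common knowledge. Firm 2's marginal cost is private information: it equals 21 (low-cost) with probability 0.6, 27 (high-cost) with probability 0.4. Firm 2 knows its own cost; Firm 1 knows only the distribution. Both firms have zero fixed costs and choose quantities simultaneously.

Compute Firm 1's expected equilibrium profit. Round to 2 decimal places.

1505.44

Each type of Firm 2 best-responds to q₁; Firm 1 best-responds to the expected q₂ over Firm 2's types.
Firm 2 with cost c maximizes (109 − (q₁+q₂) − c)·q₂, giving q₂(c) = (109 − c − q₁)/2.
E[c₂] = 0.6·21 + 0.4·27 = 23.4
Firm 1's FOC against E[q₂] yields q₁ = (109 − 2·8 + E[c₂])/3 = (109 − 16 + 23.4)/3 = 38.8.
E[P] = 109 − (q₁ + E[q₂]) = 46.8; Firm 1's expected profit = (E[P] − 8)·q₁ = (46.8 − 8)·38.8 = 1505.44.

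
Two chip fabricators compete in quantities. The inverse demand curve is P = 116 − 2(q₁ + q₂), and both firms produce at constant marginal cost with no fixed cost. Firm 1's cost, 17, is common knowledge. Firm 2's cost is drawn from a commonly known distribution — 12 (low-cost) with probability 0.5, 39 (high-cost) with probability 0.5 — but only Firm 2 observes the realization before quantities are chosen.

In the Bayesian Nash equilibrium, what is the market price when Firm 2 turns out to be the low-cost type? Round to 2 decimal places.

46.08

Type-c best response for Firm 2: q₂(c) = (116 − c)/4 − q₁/2.
Firm 1 maximizes expected profit; its first-order condition is 116 − 4q₁ − 2E[q₂] − 17 = 0.
Substituting E[q₂] and solving: E[c₂] = 25.5, so q₁ = (116 − 2·17 + 25.5)/6 = 17.9167.
q₂(low-cost) = 17.0417, so P = 116 − 2·(17.9167 + 17.0417) = 46.0833.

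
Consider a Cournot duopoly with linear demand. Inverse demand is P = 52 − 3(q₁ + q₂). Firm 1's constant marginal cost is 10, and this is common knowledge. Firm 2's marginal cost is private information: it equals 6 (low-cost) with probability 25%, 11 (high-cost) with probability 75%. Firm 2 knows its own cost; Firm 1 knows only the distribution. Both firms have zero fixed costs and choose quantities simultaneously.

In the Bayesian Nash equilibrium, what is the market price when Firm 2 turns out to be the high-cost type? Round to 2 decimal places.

Type-c best response for Firm 2: q₂(c) = (52 − c)/6 − q₁/2.
Firm 1 maximizes expected profit; its first-order condition is 52 − 6q₁ − 3E[q₂] − 10 = 0.
Substituting E[q₂] and solving: E[c₂] = 9.75, so q₁ = (52 − 2·10 + 9.75)/9 = 4.63889.
q₂(high-cost) = 4.51389, so P = 52 − 3·(4.63889 + 4.51389) = 24.5417.

24.54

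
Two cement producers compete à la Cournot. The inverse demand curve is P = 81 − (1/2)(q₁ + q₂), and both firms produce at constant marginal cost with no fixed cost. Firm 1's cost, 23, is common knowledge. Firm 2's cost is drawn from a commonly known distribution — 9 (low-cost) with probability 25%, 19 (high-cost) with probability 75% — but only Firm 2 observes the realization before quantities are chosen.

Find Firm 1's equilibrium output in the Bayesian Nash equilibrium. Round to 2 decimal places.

Firm 2 with cost c maximizes (81 − (1/2)(q₁+q₂) − c)·q₂, giving q₂(c) = (81 − c − (1/2)q₁).
E[c₂] = 0.25·9 + 0.75·19 = 16.5
Firm 1's FOC against E[q₂] yields q₁ = (81 − 2·23 + E[c₂])/(3/2) = (81 − 46 + 16.5)/(3/2) = 34.3333.

34.33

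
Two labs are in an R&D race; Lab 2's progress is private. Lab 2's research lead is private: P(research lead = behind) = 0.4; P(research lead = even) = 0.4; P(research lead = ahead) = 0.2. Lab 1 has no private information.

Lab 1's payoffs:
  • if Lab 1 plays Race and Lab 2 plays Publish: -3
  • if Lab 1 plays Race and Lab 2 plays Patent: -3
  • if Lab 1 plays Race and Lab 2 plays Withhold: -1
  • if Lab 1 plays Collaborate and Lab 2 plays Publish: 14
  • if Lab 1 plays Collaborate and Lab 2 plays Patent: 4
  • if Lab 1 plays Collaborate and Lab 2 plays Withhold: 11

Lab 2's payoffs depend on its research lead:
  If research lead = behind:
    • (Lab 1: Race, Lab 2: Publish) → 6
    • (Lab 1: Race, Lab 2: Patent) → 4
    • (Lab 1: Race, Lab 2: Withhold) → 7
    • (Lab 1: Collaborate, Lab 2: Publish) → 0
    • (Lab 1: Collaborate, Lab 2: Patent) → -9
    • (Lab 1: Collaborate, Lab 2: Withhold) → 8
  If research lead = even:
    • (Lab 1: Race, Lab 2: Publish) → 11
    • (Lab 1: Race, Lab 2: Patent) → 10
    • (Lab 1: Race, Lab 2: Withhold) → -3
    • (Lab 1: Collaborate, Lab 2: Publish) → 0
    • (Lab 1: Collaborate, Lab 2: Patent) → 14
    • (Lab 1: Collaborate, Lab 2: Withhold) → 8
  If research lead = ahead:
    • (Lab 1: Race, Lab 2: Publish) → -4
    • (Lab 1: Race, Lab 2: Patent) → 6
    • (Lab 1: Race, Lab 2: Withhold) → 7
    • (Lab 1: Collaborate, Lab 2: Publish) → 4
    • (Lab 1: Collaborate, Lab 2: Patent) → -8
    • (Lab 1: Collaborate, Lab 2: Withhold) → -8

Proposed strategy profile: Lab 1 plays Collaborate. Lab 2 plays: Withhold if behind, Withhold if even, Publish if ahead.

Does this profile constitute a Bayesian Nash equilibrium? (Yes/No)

Lab 1 plays Collaborate: E[Collaborate] = 0.4·(11) + 0.4·(11) + 0.2·(14) = 11.6; E[Race] = -1.4. Best-responding. ✓
Lab 2 (research lead behind), facing Collaborate: Publish gives 0, Patent gives -9, Withhold gives 8. Proposed Withhold is best. ✓
Lab 2 (research lead even), facing Collaborate: Publish gives 0, Patent gives 14, Withhold gives 8. Proposed Withhold is not best — profitable deviation exists. ✗
Lab 2 (research lead ahead), facing Collaborate: Publish gives 4, Patent gives -8, Withhold gives -8. Proposed Publish is best. ✓

No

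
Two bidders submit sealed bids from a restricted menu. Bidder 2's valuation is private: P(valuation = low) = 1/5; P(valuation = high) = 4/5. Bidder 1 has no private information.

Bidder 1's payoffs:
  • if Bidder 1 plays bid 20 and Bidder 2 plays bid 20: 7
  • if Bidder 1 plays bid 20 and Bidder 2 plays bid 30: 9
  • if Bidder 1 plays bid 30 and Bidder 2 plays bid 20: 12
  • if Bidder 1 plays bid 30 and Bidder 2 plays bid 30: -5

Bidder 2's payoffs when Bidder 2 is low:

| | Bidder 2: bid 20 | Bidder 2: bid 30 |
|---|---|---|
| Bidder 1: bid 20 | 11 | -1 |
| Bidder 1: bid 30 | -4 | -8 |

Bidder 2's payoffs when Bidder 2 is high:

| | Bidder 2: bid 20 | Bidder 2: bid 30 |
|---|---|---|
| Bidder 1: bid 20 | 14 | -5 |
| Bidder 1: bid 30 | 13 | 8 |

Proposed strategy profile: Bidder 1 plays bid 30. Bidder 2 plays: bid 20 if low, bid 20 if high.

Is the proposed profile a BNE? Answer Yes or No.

Yes

Bidder 1 plays bid 30: E[bid 30] = 1/5·(12) + 4/5·(12) = 12; E[bid 20] = 7. Best-responding. ✓
Bidder 2 (valuation low), facing bid 30: bid 20 gives -4, bid 30 gives -8. Proposed bid 20 is best. ✓
Bidder 2 (valuation high), facing bid 30: bid 20 gives 13, bid 30 gives 8. Proposed bid 20 is best. ✓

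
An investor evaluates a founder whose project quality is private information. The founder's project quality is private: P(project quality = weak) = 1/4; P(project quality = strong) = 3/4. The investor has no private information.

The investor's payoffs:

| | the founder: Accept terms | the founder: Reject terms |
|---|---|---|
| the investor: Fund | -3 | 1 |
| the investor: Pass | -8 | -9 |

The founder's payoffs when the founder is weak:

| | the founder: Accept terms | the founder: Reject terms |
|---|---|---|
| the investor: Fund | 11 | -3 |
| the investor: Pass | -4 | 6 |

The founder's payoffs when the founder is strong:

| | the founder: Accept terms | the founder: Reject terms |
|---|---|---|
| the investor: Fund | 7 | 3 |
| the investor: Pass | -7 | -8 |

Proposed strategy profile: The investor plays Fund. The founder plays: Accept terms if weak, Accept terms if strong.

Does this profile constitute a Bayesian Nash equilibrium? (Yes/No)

A profile is a BNE iff every type of every player is best-responding given beliefs about the other side.
The investor plays Fund: E[Fund] = 1/4·(-3) + 3/4·(-3) = -3; E[Pass] = -8. Best-responding. ✓
The founder (project quality weak), facing Fund: Accept terms gives 11, Reject terms gives -3. Proposed Accept terms is best. ✓
The founder (project quality strong), facing Fund: Accept terms gives 7, Reject terms gives 3. Proposed Accept terms is best. ✓

Yes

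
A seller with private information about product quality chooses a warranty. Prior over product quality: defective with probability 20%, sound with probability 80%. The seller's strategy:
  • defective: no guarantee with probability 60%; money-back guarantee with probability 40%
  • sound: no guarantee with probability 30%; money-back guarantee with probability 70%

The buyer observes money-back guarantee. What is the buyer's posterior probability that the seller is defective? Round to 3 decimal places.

0.125

P(money-back guarantee) = 0.2·0.4 + 0.8·0.7 = 0.64
P(defective | money-back guarantee) = (0.2·0.4) / 0.64 = 0.08 / 0.64 = 0.125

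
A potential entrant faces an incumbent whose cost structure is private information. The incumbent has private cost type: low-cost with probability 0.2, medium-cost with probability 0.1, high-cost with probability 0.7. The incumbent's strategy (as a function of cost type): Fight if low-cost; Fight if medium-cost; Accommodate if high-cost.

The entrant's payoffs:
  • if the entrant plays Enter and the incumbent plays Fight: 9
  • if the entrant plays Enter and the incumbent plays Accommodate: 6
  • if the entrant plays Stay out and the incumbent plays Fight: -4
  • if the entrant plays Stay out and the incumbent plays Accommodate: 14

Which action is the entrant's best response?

Stay out

E[Enter] = 0.2·(9) + 0.1·(9) + 0.7·(6) = 6.9
E[Stay out] = 0.2·(-4) + 0.1·(-4) + 0.7·(14) = 8.6
Best response: Stay out (8.6 is the largest).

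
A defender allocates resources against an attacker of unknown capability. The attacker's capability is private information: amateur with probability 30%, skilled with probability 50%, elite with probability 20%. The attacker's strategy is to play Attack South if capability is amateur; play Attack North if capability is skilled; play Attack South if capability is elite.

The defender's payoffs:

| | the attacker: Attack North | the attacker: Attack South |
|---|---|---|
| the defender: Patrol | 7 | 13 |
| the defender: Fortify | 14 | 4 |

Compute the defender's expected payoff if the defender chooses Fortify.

9

E[Fortify] = 0.3·4 + 0.5·14 + 0.2·4 = 1.2 + 7 + 0.8 = 9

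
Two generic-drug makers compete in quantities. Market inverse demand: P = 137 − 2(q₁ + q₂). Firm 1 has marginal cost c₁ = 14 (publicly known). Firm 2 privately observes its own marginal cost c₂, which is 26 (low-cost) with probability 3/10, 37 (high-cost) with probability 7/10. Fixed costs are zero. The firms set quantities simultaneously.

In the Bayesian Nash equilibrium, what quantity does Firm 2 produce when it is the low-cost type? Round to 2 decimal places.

Type-c best response for Firm 2: q₂(c) = (137 − c)/4 − q₁/2.
Firm 1 maximizes expected profit; its first-order condition is 137 − 4q₁ − 2E[q₂] − 14 = 0.
Substituting E[q₂] and solving: E[c₂] = 33.7, so q₁ = (137 − 2·14 + 33.7)/6 = 23.7833.
q₂(low-cost) = (137 − 26 − 2·23.7833)/4 = 15.8583.

15.86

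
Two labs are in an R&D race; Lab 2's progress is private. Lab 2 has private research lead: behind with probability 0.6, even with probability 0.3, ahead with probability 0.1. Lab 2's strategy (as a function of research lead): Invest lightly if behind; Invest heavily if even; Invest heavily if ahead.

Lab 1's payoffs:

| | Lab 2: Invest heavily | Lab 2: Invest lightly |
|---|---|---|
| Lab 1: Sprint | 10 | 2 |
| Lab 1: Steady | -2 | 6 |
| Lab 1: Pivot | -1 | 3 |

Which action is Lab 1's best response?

E[Sprint] = 0.6·(2) + 0.3·(10) + 0.1·(10) = 5.2
E[Steady] = 0.6·(6) + 0.3·(-2) + 0.1·(-2) = 2.8
E[Pivot] = 0.6·(3) + 0.3·(-1) + 0.1·(-1) = 1.4
Best response: Sprint (5.2 is the largest).

Sprint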